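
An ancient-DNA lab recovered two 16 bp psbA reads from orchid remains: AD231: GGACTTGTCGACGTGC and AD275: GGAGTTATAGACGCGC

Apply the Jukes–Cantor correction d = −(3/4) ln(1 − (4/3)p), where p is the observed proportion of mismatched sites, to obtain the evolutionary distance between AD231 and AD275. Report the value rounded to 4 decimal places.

Differing sites — 4:C/G; 7:G/A; 9:C/A; 14:T/C.
p = 4/16 = 0.250000.
d = −0.75 · ln(1 − (4/3)·0.250000) = −0.75 · ln(0.666667) = −0.75 · (-0.405465) = 0.3041.

0.3041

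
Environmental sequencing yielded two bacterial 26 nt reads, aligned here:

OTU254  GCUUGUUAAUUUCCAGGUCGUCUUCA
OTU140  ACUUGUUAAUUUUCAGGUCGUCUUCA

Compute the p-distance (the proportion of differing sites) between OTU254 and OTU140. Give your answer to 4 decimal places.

0.0769

The sequences differ at positions 1 (G/A), 13 (C/U).
There are 2 differences over 26 sites, so p = 2/26 = 0.0769.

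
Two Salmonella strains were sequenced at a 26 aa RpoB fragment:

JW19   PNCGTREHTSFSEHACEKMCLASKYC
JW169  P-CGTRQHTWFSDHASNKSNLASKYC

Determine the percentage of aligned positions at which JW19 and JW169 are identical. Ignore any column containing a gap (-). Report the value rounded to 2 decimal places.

72.00%

Excluding the 1 gap column leaves 25 comparable sites.
Differing sites — 7:E/Q; 10:S/W; 13:E/D; 16:C/S; 17:E/N; 19:M/S; 20:C/N.
18 of the 25 comparable sites match, so the percent identity is 18/25 × 100 = 72.00%.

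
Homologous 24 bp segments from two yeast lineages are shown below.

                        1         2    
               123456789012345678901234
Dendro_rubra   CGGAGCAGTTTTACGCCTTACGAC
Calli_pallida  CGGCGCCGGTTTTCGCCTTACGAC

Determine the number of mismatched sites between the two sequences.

4

Differing sites — 4:A/C; 7:A/C; 9:T/G; 13:A/T.
That gives 4 mismatches out of 24 aligned sites, so the Hamming distance is 4.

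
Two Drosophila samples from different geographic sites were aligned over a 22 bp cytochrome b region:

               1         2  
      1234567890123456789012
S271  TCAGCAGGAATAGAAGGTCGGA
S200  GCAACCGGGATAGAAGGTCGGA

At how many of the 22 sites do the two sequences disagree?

4

The sequences differ at positions 1 (T/G), 4 (G/A), 6 (A/C), 9 (A/G).
That gives 4 mismatches out of 22 aligned sites, so the Hamming distance is 4.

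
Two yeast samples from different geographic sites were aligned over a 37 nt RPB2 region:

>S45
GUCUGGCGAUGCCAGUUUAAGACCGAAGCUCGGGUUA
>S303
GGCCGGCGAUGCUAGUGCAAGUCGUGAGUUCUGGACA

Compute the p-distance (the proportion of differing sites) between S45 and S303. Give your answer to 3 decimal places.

0.351

The sequences differ at positions 2 (U/G), 4 (U/C), 13 (C/U), 17 (U/G), 18 (U/C), 22 (A/U), 24 (C/G), 25 (G/U), 26 (A/G), 29 (C/U), 32 (G/U), 35 (U/A), 36 (U/C).
There are 13 differences over 37 sites, so p = 13/37 = 0.351.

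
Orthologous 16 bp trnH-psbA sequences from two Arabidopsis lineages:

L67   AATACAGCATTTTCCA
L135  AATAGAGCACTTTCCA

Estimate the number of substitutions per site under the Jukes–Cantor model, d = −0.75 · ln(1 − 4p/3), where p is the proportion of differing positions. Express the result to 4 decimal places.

0.1367

Mismatches occur at site 5 (C→G), site 10 (T→C).
p = 2/16 = 0.125000.
d = −0.75 · ln(1 − (4/3)·0.125000) = −0.75 · ln(0.833333) = −0.75 · (-0.182322) = 0.1367.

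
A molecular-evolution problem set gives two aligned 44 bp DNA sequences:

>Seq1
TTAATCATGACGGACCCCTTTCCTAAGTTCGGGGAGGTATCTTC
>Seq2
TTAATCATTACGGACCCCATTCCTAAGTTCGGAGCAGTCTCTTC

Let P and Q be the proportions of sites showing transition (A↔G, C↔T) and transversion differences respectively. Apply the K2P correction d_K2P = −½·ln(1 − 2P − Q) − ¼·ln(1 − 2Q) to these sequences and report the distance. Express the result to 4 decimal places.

Differing sites — 9:G/T (Tv); 19:T/A (Tv); 33:G/A (Ti); 35:A/C (Tv); 36:G/A (Ti); 39:A/C (Tv).
Of the 6 differences, 2 transitions and 4 transversions over 44 sites: P = 2/44 = 0.045455, Q = 4/44 = 0.090909.
d = −0.5·ln(0.818181) − 0.25·ln(0.818182) = −0.5·(-0.200672) − 0.25·(-0.200670) = 0.1505.

0.1505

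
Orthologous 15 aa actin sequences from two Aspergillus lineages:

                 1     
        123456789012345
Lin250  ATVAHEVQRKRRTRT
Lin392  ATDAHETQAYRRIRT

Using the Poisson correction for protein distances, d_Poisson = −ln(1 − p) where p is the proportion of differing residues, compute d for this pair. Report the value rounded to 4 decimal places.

Mismatches occur at site 3 (V↔D), site 7 (V↔T), site 9 (R↔A), site 10 (K↔Y), site 13 (T↔I).
p = 5/15 = 0.333333.
d = −ln(1 − 0.333333) = −ln(0.666667) = 0.4055.

0.4055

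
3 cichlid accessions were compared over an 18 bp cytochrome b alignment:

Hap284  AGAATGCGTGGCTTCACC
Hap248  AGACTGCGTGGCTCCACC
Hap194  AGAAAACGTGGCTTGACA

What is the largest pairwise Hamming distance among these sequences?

Pairwise Hamming distances:
  Hap284 vs Hap248: 2
  Hap284 vs Hap194: 4
  Hap248 vs Hap194: 6
The largest is 6, between Hap248 and Hap194.

6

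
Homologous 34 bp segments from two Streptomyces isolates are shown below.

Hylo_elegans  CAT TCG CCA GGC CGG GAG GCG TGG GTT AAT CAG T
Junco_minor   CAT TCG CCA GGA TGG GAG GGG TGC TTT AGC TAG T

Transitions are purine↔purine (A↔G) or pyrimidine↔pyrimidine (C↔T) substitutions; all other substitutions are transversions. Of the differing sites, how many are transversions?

4

The sequences differ at positions 12 (C/A, transversion), 13 (C/T, transition), 20 (C/G, transversion), 24 (G/C, transversion), 25 (G/T, transversion), 29 (A/G, transition), 30 (T/C, transition), 31 (C/T, transition).
Of the 8 differences, 4 transitions and 4 transversions, so the answer is 4.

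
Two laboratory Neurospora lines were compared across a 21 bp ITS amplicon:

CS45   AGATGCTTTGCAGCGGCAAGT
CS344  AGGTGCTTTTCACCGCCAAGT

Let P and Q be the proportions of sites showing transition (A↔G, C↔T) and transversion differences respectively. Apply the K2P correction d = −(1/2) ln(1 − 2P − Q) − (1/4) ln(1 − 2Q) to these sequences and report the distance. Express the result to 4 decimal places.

Mismatches occur at site 3 (A/G, transition), site 10 (G/T, transversion), site 13 (G/C, transversion), site 16 (G/C, transversion).
Of the 4 differences, 1 transition and 3 transversions over 21 sites: P = 1/21 = 0.047619, Q = 3/21 = 0.142857.
d = −0.5·ln(0.761905) − 0.25·ln(0.714286) = −0.5·(-0.271933) − 0.25·(-0.336472) = 0.2201.

0.2201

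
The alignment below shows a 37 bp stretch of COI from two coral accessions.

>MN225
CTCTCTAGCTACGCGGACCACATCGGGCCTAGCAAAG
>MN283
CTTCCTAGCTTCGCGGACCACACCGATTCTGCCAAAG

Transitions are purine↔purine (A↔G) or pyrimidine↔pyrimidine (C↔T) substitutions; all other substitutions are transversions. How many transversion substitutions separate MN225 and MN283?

3

Differing sites — 3:C/T (Ti); 4:T/C (Ti); 11:A/T (Tv); 23:T/C (Ti); 26:G/A (Ti); 27:G/T (Tv); 28:C/T (Ti); 31:A/G (Ti); 32:G/C (Tv).
Of the 9 differences, 6 transitions and 3 transversions, so the answer is 3.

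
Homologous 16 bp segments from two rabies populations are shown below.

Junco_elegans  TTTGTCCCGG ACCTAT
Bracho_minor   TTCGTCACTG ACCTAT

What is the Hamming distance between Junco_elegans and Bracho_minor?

Differing sites — 3:T/C; 7:C/A; 9:G/T.
That gives 3 mismatches out of 16 aligned sites, so the Hamming distance is 3.

3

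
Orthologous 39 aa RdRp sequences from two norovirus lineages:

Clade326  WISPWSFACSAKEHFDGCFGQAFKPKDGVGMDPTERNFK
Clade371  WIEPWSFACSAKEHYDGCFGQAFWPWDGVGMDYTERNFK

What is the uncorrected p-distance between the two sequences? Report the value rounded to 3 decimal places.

Differing sites — 3:S/E; 15:F/Y; 24:K/W; 26:K/W; 33:P/Y.
There are 5 differences over 39 sites, so p = 5/39 = 0.128.

0.128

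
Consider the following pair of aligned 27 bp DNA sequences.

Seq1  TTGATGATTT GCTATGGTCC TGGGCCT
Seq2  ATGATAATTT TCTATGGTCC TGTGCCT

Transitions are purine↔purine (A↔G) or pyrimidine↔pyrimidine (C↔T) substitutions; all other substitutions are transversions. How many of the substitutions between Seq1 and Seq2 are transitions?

1

Differing sites — 1:T/A (Tv); 6:G/A (Ti); 11:G/T (Tv); 23:G/T (Tv).
Of the 4 differences, 1 transition and 3 transversions, so the answer is 1.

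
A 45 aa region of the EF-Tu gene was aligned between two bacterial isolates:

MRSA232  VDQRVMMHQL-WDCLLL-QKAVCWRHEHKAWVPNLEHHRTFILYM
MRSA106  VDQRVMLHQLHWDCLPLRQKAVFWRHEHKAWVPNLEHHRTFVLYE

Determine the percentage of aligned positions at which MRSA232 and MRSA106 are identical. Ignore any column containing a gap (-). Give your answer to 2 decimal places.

Excluding the 2 gap columns leaves 43 comparable sites.
Mismatches occur at site 7 (M↔L), site 16 (L↔P), site 23 (C↔F), site 42 (I↔V), site 45 (M↔E).
38 of the 43 comparable sites match, so the percent identity is 38/43 × 100 = 88.37%.

88.37%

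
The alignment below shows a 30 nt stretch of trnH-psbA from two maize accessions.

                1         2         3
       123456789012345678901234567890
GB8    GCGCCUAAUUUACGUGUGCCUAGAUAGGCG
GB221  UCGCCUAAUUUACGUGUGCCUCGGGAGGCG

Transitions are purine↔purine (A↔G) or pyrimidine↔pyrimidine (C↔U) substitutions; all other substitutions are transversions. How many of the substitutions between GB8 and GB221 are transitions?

1

Mismatches occur at site 1 (G↔U, transversion), site 22 (A↔C, transversion), site 24 (A↔G, transition), site 25 (U↔G, transversion).
Of the 4 differences, 1 transition and 3 transversions, so the answer is 1.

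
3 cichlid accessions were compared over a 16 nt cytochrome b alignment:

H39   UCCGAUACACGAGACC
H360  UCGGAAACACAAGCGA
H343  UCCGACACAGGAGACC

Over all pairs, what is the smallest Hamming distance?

2

Pairwise Hamming distances:
  H39 vs H360: 6
  H39 vs H343: 2
  H360 vs H343: 7
The smallest is 2, between H39 and H343.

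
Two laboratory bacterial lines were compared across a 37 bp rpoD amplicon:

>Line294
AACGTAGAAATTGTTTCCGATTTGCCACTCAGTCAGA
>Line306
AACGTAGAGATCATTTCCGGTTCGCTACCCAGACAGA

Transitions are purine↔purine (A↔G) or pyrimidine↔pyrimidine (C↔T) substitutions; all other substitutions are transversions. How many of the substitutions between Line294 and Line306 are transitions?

Differing sites — 9:A/G (Ti); 12:T/C (Ti); 13:G/A (Ti); 20:A/G (Ti); 23:T/C (Ti); 26:C/T (Ti); 29:T/C (Ti); 33:T/A (Tv).
Of the 8 differences, 7 transitions and 1 transversion, so the answer is 7.

7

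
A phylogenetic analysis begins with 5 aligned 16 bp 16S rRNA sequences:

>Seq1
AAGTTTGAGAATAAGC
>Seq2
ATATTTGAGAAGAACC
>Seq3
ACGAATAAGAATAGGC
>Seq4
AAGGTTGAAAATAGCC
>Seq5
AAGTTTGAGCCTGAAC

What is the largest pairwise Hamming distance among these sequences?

Pairwise Hamming distances:
  Seq1 vs Seq2: 4
  Seq1 vs Seq3: 5
  Seq1 vs Seq4: 4
  Seq1 vs Seq5: 4
  Seq2 vs Seq3: 8
  Seq2 vs Seq4: 6
  Seq2 vs Seq5: 7
  Seq3 vs Seq4: 6
  Seq3 vs Seq5: 9
  Seq4 vs Seq5: 7
The largest is 9, between Seq3 and Seq5.

9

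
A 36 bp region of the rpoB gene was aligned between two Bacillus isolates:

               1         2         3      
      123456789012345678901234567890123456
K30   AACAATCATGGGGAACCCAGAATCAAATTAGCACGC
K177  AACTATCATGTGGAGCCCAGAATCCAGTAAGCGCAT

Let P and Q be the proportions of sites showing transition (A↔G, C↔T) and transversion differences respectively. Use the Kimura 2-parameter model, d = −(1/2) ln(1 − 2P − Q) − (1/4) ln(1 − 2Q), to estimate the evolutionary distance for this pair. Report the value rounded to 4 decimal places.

The sequences differ at positions 4 (A/T, transversion), 11 (G/T, transversion), 15 (A/G, transition), 25 (A/C, transversion), 27 (A/G, transition), 29 (T/A, transversion), 33 (A/G, transition), 35 (G/A, transition), 36 (C/T, transition).
Of the 9 differences, 5 transitions and 4 transversions over 36 sites: P = 5/36 = 0.138889, Q = 4/36 = 0.111111.
d = −0.5·ln(0.611111) − 0.25·ln(0.777778) = −0.5·(-0.492477) − 0.25·(-0.251314) = 0.3091.

0.3091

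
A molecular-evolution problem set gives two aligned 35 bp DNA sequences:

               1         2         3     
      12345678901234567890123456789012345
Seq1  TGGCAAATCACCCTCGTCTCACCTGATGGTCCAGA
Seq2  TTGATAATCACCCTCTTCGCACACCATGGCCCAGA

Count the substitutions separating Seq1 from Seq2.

9

Differing sites — 2:G/T; 4:C/A; 5:A/T; 16:G/T; 19:T/G; 23:C/A; 24:T/C; 25:G/C; 30:T/C.
That gives 9 mismatches out of 35 aligned sites, so the Hamming distance is 9.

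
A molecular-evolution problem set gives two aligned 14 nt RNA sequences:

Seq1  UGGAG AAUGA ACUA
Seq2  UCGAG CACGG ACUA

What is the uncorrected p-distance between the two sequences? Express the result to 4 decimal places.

The sequences differ at positions 2 (G/C), 6 (A/C), 8 (U/C), 10 (A/G).
There are 4 differences over 14 sites, so p = 4/14 = 0.2857.

0.2857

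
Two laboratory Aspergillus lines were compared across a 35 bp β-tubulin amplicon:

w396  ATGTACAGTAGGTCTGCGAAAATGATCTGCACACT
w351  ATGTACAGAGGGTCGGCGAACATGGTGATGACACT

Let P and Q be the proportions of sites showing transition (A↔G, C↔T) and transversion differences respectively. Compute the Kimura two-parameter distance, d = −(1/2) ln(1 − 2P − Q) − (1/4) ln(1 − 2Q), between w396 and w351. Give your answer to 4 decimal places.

0.3164

The sequences differ at positions 9 (T/A, transversion), 10 (A/G, transition), 15 (T/G, transversion), 21 (A/C, transversion), 25 (A/G, transition), 27 (C/G, transversion), 28 (T/A, transversion), 29 (G/T, transversion), 30 (C/G, transversion).
Of the 9 differences, 2 transitions and 7 transversions over 35 sites: P = 2/35 = 0.057143, Q = 7/35 = 0.200000.
d = −0.5·ln(0.685714) − 0.25·ln(0.600000) = −0.5·(-0.377295) − 0.25·(-0.510826) = 0.3164.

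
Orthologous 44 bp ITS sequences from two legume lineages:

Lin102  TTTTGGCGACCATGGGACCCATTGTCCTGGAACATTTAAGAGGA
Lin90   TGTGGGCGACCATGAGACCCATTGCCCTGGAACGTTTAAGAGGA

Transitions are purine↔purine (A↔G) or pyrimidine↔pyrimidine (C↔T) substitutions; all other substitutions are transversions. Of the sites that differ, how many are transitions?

Mismatches occur at site 2 (T→G, transversion), site 4 (T→G, transversion), site 15 (G→A, transition), site 25 (T→C, transition), site 34 (A→G, transition).
Of the 5 differences, 3 transitions and 2 transversions, so the answer is 3.

3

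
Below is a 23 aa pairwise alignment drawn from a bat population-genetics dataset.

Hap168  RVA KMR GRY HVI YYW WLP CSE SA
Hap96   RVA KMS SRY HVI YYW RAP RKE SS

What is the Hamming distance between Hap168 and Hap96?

7

The sequences differ at positions 6 (R/S), 7 (G/S), 16 (W/R), 17 (L/A), 19 (C/R), 20 (S/K), 23 (A/S).
That gives 7 mismatches out of 23 aligned sites, so the Hamming distance is 7.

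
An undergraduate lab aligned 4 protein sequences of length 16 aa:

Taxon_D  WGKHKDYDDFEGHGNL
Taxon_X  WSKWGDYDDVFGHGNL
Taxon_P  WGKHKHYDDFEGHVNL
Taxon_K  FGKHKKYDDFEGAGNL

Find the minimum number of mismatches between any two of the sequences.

Pairwise Hamming distances:
  Taxon_D vs Taxon_X: 5
  Taxon_D vs Taxon_P: 2
  Taxon_D vs Taxon_K: 3
  Taxon_X vs Taxon_P: 7
  Taxon_X vs Taxon_K: 8
  Taxon_P vs Taxon_K: 4
The smallest is 2, between Taxon_D and Taxon_P.

2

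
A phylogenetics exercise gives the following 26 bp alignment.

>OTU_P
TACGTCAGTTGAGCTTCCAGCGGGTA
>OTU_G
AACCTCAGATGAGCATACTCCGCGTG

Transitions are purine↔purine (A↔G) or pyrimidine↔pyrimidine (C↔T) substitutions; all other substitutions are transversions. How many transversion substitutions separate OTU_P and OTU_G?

Mismatches occur at site 1 (T→A, transversion), site 4 (G→C, transversion), site 9 (T→A, transversion), site 15 (T→A, transversion), site 17 (C→A, transversion), site 19 (A→T, transversion), site 20 (G→C, transversion), site 23 (G→C, transversion), site 26 (A→G, transition).
Of the 9 differences, 1 transition and 8 transversions, so the answer is 8.

8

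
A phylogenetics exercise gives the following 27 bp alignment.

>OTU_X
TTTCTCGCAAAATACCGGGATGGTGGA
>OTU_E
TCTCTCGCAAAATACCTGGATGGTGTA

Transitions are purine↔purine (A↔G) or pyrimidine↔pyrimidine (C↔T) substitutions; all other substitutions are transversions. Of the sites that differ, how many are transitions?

1

The sequences differ at positions 2 (T/C, transition), 17 (G/T, transversion), 26 (G/T, transversion).
Of the 3 differences, 1 transition and 2 transversions, so the answer is 1.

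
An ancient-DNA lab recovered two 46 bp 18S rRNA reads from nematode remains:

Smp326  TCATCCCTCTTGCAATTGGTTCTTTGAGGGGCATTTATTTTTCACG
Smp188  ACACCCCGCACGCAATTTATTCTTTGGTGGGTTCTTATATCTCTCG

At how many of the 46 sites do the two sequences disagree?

15

Differing sites — 1:T/A; 4:T/C; 8:T/G; 10:T/A; 11:T/C; 18:G/T; 19:G/A; 27:A/G; 28:G/T; 32:C/T; 33:A/T; 34:T/C; 39:T/A; 41:T/C; 44:A/T.
That gives 15 mismatches out of 46 aligned sites, so the Hamming distance is 15.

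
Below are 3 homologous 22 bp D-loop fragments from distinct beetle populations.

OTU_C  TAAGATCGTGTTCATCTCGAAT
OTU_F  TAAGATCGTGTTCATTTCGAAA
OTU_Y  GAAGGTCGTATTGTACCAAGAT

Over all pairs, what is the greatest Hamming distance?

12

Pairwise Hamming distances:
  OTU_C vs OTU_F: 2
  OTU_C vs OTU_Y: 10
  OTU_F vs OTU_Y: 12
The largest is 12, between OTU_F and OTU_Y.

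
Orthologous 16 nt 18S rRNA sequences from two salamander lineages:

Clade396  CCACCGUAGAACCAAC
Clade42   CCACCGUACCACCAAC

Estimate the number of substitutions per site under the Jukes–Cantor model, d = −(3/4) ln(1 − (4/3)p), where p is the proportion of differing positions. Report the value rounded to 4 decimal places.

Mismatches occur at site 9 (G/C), site 10 (A/C).
p = 2/16 = 0.125000.
d = −0.75 · ln(1 − (4/3)·0.125000) = −0.75 · ln(0.833333) = −0.75 · (-0.182322) = 0.1367.

0.1367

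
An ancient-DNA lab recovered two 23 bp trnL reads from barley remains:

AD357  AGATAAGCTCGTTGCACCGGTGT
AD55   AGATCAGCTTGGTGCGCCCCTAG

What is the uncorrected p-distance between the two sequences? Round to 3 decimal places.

0.348

Mismatches occur at site 5 (A/C), site 10 (C/T), site 12 (T/G), site 16 (A/G), site 19 (G/C), site 20 (G/C), site 22 (G/A), site 23 (T/G).
There are 8 differences over 23 sites, so p = 8/23 = 0.348.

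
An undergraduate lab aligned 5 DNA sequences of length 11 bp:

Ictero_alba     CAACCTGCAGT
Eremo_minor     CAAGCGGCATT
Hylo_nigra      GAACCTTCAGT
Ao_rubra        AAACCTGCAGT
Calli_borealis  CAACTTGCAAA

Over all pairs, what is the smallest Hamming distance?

1

Pairwise Hamming distances:
  Ictero_alba vs Eremo_minor: 3
  Ictero_alba vs Hylo_nigra: 2
  Ictero_alba vs Ao_rubra: 1
  Ictero_alba vs Calli_borealis: 3
  Eremo_minor vs Hylo_nigra: 5
  Eremo_minor vs Ao_rubra: 4
  Eremo_minor vs Calli_borealis: 5
  Hylo_nigra vs Ao_rubra: 2
  Hylo_nigra vs Calli_borealis: 5
  Ao_rubra vs Calli_borealis: 4
The smallest is 1, between Ictero_alba and Ao_rubra.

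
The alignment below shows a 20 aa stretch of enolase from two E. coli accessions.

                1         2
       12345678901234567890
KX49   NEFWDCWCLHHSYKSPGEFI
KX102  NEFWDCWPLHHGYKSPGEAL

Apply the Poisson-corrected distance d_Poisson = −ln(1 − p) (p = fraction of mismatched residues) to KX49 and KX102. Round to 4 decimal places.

0.2231

The sequences differ at positions 8 (C/P), 12 (S/G), 19 (F/A), 20 (I/L).
p = 4/20 = 0.200000.
d = −ln(1 − 0.200000) = −ln(0.800000) = 0.2231.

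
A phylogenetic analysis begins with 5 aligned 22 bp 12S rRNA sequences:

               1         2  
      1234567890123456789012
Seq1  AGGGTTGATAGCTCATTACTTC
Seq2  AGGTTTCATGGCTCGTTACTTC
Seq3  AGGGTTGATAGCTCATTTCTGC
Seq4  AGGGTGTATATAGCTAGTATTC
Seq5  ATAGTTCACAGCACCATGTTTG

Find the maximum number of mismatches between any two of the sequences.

13

Pairwise Hamming distances:
  Seq1 vs Seq2: 4
  Seq1 vs Seq3: 2
  Seq1 vs Seq4: 10
  Seq1 vs Seq5: 10
  Seq2 vs Seq3: 6
  Seq2 vs Seq4: 12
  Seq2 vs Seq5: 11
  Seq3 vs Seq4: 10
  Seq3 vs Seq5: 11
  Seq4 vs Seq5: 13
The largest is 13, between Seq4 and Seq5.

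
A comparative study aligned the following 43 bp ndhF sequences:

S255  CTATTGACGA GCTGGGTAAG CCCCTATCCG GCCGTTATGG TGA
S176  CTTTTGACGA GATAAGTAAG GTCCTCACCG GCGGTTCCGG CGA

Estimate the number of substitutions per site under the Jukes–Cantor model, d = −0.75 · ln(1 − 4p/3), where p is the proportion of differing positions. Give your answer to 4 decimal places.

Differing sites — 3:A/T; 12:C/A; 14:G/A; 15:G/A; 21:C/G; 22:C/T; 26:A/C; 27:T/A; 33:C/G; 37:A/C; 38:T/C; 41:T/C.
p = 12/43 = 0.279070.
d = −0.75 · ln(1 − (4/3)·0.279070) = −0.75 · ln(0.627907) = −0.75 · (-0.465363) = 0.3490.

0.3490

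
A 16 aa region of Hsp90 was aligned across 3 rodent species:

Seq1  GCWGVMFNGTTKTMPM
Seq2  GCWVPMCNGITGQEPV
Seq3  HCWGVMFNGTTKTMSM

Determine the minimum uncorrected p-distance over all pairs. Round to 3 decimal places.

Pairwise Hamming distances:
  Seq1 vs Seq2: 8
  Seq1 vs Seq3: 2
  Seq2 vs Seq3: 10
The smallest is 2 mismatches, between Seq1 and Seq3; p = 2/16 = 0.125.

0.125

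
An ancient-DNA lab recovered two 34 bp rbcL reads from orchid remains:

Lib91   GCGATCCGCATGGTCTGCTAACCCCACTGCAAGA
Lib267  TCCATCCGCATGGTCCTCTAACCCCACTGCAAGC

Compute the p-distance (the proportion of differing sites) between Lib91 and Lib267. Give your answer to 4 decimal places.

Differing sites — 1:G/T; 3:G/C; 16:T/C; 17:G/T; 34:A/C.
There are 5 differences over 34 sites, so p = 5/34 = 0.1471.

0.1471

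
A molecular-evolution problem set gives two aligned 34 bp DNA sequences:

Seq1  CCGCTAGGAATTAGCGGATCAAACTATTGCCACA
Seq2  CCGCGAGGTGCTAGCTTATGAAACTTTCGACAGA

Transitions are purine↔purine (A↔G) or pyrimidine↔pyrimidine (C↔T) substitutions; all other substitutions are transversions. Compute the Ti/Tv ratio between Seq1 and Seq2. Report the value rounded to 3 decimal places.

0.375

Differing sites — 5:T/G (Tv); 9:A/T (Tv); 10:A/G (Ti); 11:T/C (Ti); 16:G/T (Tv); 17:G/T (Tv); 20:C/G (Tv); 26:A/T (Tv); 28:T/C (Ti); 30:C/A (Tv); 33:C/G (Tv).
Of the 11 differences, 3 transitions and 8 transversions, so Ti/Tv = 3/8 = 0.375.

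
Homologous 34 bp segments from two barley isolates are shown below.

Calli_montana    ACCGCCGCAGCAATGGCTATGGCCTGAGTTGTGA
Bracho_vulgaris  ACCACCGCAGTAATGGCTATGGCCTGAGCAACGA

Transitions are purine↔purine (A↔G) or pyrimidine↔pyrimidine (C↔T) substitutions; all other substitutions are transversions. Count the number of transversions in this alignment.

Mismatches occur at site 4 (G→A, transition), site 11 (C→T, transition), site 29 (T→C, transition), site 30 (T→A, transversion), site 31 (G→A, transition), site 32 (T→C, transition).
Of the 6 differences, 5 transitions and 1 transversion, so the answer is 1.

1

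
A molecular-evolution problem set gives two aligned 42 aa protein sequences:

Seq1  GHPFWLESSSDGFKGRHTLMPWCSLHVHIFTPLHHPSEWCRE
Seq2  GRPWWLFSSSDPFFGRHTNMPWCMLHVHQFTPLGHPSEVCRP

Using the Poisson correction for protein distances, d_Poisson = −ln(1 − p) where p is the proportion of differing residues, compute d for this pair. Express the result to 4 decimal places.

0.3037

The sequences differ at positions 2 (H/R), 4 (F/W), 7 (E/F), 12 (G/P), 14 (K/F), 19 (L/N), 24 (S/M), 29 (I/Q), 34 (H/G), 39 (W/V), 42 (E/P).
p = 11/42 = 0.261905.
d = −ln(1 − 0.261905) = −ln(0.738095) = 0.3037.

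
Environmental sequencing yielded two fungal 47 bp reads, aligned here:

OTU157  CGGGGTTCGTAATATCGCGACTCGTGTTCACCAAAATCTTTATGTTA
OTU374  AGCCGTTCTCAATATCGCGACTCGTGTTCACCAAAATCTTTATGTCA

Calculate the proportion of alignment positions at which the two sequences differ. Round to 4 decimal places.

Mismatches occur at site 1 (C↔A), site 3 (G↔C), site 4 (G↔C), site 9 (G↔T), site 10 (T↔C), site 46 (T↔C).
There are 6 differences over 47 sites, so p = 6/47 = 0.1277.

0.1277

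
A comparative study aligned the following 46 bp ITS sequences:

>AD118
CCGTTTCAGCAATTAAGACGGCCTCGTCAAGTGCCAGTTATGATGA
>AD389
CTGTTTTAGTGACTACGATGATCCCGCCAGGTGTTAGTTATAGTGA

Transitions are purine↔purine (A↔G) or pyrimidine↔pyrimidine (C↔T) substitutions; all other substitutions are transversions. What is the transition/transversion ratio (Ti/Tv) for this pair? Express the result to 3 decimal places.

15.000

Mismatches occur at site 2 (C→T, transition), site 7 (C→T, transition), site 10 (C→T, transition), site 11 (A→G, transition), site 13 (T→C, transition), site 16 (A→C, transversion), site 19 (C→T, transition), site 21 (G→A, transition), site 22 (C→T, transition), site 24 (T→C, transition), site 27 (T→C, transition), site 30 (A→G, transition), site 34 (C→T, transition), site 35 (C→T, transition), site 42 (G→A, transition), site 43 (A→G, transition).
Of the 16 differences, 15 transitions and 1 transversion, so Ti/Tv = 15/1 = 15.000.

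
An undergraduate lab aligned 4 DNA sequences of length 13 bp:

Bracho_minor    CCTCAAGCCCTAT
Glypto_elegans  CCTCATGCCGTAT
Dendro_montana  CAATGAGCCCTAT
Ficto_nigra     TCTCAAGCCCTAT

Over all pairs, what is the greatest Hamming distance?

6

Pairwise Hamming distances:
  Bracho_minor vs Glypto_elegans: 2
  Bracho_minor vs Dendro_montana: 4
  Bracho_minor vs Ficto_nigra: 1
  Glypto_elegans vs Dendro_montana: 6
  Glypto_elegans vs Ficto_nigra: 3
  Dendro_montana vs Ficto_nigra: 5
The largest is 6, between Glypto_elegans and Dendro_montana.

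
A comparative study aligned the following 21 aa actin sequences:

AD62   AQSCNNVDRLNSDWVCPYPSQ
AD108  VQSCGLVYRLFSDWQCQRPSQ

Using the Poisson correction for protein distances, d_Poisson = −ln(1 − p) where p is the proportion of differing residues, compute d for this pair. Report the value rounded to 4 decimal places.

0.4796

Mismatches occur at site 1 (A↔V), site 5 (N↔G), site 6 (N↔L), site 8 (D↔Y), site 11 (N↔F), site 15 (V↔Q), site 17 (P↔Q), site 18 (Y↔R).
p = 8/21 = 0.380952.
d = −ln(1 − 0.380952) = −ln(0.619048) = 0.4796.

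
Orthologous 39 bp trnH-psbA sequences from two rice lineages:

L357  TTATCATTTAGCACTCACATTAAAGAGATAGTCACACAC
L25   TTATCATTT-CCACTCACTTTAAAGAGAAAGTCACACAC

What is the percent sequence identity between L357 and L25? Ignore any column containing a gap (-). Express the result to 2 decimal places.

92.11%

Excluding the 1 gap column leaves 38 comparable sites.
Differing sites — 11:G/C; 19:A/T; 29:T/A.
35 of the 38 comparable sites match, so the percent identity is 35/38 × 100 = 92.11%.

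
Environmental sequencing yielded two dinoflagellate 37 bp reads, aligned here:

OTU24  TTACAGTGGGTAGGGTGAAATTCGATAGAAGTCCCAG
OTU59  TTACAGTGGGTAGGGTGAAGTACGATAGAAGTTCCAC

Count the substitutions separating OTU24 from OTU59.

4

The sequences differ at positions 20 (A/G), 22 (T/A), 33 (C/T), 37 (G/C).
That gives 4 mismatches out of 37 aligned sites, so the Hamming distance is 4.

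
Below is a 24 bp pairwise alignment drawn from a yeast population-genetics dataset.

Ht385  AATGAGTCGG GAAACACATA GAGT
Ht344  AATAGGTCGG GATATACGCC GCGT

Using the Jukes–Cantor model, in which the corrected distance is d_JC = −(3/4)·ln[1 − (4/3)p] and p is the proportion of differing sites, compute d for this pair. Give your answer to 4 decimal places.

Mismatches occur at site 4 (G/A), site 5 (A/G), site 13 (A/T), site 15 (C/T), site 18 (A/G), site 19 (T/C), site 20 (A/C), site 22 (A/C).
p = 8/24 = 0.333333.
d = −0.75 · ln(1 − (4/3)·0.333333) = −0.75 · ln(0.555556) = −0.75 · (-0.587786) = 0.4408.

0.4408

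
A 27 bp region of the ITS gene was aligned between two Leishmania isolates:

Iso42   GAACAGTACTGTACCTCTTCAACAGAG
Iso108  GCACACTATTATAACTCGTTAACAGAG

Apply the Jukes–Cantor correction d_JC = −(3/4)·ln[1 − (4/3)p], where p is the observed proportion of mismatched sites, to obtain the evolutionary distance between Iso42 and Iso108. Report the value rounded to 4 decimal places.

0.3181

Mismatches occur at site 2 (A→C), site 6 (G→C), site 9 (C→T), site 11 (G→A), site 14 (C→A), site 18 (T→G), site 20 (C→T).
p = 7/27 = 0.259259.
d = −0.75 · ln(1 − (4/3)·0.259259) = −0.75 · ln(0.654321) = −0.75 · (-0.424157) = 0.3181.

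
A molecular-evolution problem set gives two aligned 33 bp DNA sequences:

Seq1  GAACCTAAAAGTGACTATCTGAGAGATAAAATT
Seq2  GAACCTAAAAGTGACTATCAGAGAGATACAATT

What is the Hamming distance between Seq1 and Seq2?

Differing sites — 20:T/A; 29:A/C.
That gives 2 mismatches out of 33 aligned sites, so the Hamming distance is 2.

2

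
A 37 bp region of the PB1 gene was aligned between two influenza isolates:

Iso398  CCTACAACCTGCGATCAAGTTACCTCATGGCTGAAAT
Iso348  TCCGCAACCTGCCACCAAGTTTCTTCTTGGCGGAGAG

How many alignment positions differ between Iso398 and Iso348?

11

Mismatches occur at site 1 (C↔T), site 3 (T↔C), site 4 (A↔G), site 13 (G↔C), site 15 (T↔C), site 22 (A↔T), site 24 (C↔T), site 27 (A↔T), site 32 (T↔G), site 35 (A↔G), site 37 (T↔G).
That gives 11 mismatches out of 37 aligned sites, so the Hamming distance is 11.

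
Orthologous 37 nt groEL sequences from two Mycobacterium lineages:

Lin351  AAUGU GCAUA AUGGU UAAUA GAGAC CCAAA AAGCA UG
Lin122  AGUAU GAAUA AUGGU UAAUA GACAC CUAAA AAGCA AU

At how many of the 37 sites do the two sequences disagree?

7

Mismatches occur at site 2 (A/G), site 4 (G/A), site 7 (C/A), site 23 (G/C), site 27 (C/U), site 36 (U/A), site 37 (G/U).
That gives 7 mismatches out of 37 aligned sites, so the Hamming distance is 7.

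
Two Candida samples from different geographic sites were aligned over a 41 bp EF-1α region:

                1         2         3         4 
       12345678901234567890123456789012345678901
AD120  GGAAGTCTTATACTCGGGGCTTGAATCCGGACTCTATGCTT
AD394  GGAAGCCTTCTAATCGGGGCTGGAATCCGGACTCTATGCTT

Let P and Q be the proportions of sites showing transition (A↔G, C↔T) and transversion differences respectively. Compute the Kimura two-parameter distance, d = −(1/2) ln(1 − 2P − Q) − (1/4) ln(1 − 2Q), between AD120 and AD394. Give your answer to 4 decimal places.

0.1046

Differing sites — 6:T/C (Ti); 10:A/C (Tv); 13:C/A (Tv); 22:T/G (Tv).
Of the 4 differences, 1 transition and 3 transversions over 41 sites: P = 1/41 = 0.024390, Q = 3/41 = 0.073171.
d = −0.5·ln(0.878049) − 0.25·ln(0.853658) = −0.5·(-0.130053) − 0.25·(-0.158225) = 0.1046.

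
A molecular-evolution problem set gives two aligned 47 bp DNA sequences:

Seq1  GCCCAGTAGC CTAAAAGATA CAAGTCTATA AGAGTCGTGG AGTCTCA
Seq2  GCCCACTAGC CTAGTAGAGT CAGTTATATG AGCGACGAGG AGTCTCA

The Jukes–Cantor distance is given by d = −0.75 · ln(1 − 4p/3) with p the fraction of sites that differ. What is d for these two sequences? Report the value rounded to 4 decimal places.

The sequences differ at positions 6 (G/C), 14 (A/G), 15 (A/T), 19 (T/G), 20 (A/T), 23 (A/G), 24 (G/T), 26 (C/A), 30 (A/G), 33 (A/C), 35 (T/A), 38 (T/A).
p = 12/47 = 0.255319.
d = −0.75 · ln(1 − (4/3)·0.255319) = −0.75 · ln(0.659575) = −0.75 · (-0.416160) = 0.3121.

0.3121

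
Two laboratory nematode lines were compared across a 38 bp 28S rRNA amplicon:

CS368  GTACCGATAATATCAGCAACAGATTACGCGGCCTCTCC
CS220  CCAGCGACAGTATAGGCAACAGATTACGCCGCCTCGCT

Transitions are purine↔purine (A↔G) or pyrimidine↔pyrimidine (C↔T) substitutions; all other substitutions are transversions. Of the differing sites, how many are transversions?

The sequences differ at positions 1 (G/C, transversion), 2 (T/C, transition), 4 (C/G, transversion), 8 (T/C, transition), 10 (A/G, transition), 14 (C/A, transversion), 15 (A/G, transition), 30 (G/C, transversion), 36 (T/G, transversion), 38 (C/T, transition).
Of the 10 differences, 5 transitions and 5 transversions, so the answer is 5.

5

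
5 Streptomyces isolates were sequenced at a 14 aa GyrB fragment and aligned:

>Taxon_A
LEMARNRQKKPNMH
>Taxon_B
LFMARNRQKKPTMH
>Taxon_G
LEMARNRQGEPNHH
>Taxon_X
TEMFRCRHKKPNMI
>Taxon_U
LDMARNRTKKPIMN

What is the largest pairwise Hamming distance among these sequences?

Pairwise Hamming distances:
  Taxon_A vs Taxon_B: 2
  Taxon_A vs Taxon_G: 3
  Taxon_A vs Taxon_X: 5
  Taxon_A vs Taxon_U: 4
  Taxon_B vs Taxon_G: 5
  Taxon_B vs Taxon_X: 7
  Taxon_B vs Taxon_U: 4
  Taxon_G vs Taxon_X: 8
  Taxon_G vs Taxon_U: 7
  Taxon_X vs Taxon_U: 7
The largest is 8, between Taxon_G and Taxon_X.

8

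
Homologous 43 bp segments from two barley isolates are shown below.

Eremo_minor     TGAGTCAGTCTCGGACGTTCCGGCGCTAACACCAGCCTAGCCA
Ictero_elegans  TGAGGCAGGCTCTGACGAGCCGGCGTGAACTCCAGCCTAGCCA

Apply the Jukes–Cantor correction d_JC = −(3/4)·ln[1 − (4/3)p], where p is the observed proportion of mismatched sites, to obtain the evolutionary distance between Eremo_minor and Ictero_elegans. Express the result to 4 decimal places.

Differing sites — 5:T/G; 9:T/G; 13:G/T; 18:T/A; 19:T/G; 26:C/T; 27:T/G; 31:A/T.
p = 8/43 = 0.186047.
d = −0.75 · ln(1 − (4/3)·0.186047) = −0.75 · ln(0.751937) = −0.75 · (-0.285103) = 0.2138.

0.2138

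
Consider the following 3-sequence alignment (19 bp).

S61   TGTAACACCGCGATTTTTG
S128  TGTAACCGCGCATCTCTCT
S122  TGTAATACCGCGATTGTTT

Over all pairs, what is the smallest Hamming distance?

3

Pairwise Hamming distances:
  S61 vs S128: 8
  S61 vs S122: 3
  S128 vs S122: 8
The smallest is 3, between S61 and S122.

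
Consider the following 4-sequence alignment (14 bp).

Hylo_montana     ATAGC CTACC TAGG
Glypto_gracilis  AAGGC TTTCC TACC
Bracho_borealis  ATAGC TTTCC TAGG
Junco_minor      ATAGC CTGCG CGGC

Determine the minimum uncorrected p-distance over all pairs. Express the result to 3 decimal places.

Pairwise Hamming distances:
  Hylo_montana vs Glypto_gracilis: 6
  Hylo_montana vs Bracho_borealis: 2
  Hylo_montana vs Junco_minor: 5
  Glypto_gracilis vs Bracho_borealis: 4
  Glypto_gracilis vs Junco_minor: 8
  Bracho_borealis vs Junco_minor: 6
The smallest is 2 mismatches, between Hylo_montana and Bracho_borealis; p = 2/14 = 0.143.

0.143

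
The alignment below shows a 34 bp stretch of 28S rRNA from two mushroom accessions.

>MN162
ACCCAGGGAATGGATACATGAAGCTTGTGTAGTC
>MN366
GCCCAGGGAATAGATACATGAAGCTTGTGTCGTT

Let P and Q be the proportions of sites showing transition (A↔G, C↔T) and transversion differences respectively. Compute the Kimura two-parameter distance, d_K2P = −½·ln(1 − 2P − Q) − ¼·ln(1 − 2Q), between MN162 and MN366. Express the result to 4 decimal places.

0.1304

Differing sites — 1:A/G (Ti); 12:G/A (Ti); 31:A/C (Tv); 34:C/T (Ti).
Of the 4 differences, 3 transitions and 1 transversion over 34 sites: P = 3/34 = 0.088235, Q = 1/34 = 0.029412.
d = −0.5·ln(0.794118) − 0.25·ln(0.941176) = −0.5·(-0.230523) − 0.25·(-0.060625) = 0.1304.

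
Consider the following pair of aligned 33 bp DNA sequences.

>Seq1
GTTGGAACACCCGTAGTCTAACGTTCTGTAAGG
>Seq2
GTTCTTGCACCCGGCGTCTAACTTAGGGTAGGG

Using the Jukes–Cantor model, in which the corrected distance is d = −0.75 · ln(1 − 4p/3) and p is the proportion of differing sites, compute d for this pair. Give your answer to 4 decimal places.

0.4408

Mismatches occur at site 4 (G/C), site 5 (G/T), site 6 (A/T), site 7 (A/G), site 14 (T/G), site 15 (A/C), site 23 (G/T), site 25 (T/A), site 26 (C/G), site 27 (T/G), site 31 (A/G).
p = 11/33 = 0.333333.
d = −0.75 · ln(1 − (4/3)·0.333333) = −0.75 · ln(0.555556) = −0.75 · (-0.587786) = 0.4408.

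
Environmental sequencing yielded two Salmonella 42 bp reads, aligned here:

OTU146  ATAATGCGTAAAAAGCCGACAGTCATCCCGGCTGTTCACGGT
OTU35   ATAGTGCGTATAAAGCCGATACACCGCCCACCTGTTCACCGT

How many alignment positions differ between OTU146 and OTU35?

10

Mismatches occur at site 4 (A↔G), site 11 (A↔T), site 20 (C↔T), site 22 (G↔C), site 23 (T↔A), site 25 (A↔C), site 26 (T↔G), site 30 (G↔A), site 31 (G↔C), site 40 (G↔C).
That gives 10 mismatches out of 42 aligned sites, so the Hamming distance is 10.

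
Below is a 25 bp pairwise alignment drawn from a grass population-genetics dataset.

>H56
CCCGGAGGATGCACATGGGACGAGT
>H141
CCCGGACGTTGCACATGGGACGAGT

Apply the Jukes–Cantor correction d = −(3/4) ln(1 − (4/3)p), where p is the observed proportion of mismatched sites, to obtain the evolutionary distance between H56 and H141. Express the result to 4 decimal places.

0.0846

Differing sites — 7:G/C; 9:A/T.
p = 2/25 = 0.080000.
d = −0.75 · ln(1 − (4/3)·0.080000) = −0.75 · ln(0.893333) = −0.75 · (-0.112796) = 0.0846.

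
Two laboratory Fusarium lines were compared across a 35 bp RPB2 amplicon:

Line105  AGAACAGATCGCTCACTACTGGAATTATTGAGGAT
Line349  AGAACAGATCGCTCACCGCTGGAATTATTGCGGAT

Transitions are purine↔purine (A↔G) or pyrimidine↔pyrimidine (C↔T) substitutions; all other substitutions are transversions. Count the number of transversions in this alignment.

The sequences differ at positions 17 (T/C, transition), 18 (A/G, transition), 31 (A/C, transversion).
Of the 3 differences, 2 transitions and 1 transversion, so the answer is 1.

1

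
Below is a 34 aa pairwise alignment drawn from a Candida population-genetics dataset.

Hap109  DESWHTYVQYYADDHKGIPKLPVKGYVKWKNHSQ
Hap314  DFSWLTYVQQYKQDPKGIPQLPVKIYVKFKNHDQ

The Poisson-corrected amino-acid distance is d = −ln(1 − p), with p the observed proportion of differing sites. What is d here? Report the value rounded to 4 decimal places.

Differing sites — 2:E/F; 5:H/L; 10:Y/Q; 12:A/K; 13:D/Q; 15:H/P; 20:K/Q; 25:G/I; 29:W/F; 33:S/D.
p = 10/34 = 0.294118.
d = −ln(1 − 0.294118) = −ln(0.705882) = 0.3483.

0.3483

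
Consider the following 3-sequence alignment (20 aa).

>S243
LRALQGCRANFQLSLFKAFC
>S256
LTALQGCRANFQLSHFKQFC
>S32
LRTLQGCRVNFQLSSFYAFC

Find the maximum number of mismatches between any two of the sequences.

6

Pairwise Hamming distances:
  S243 vs S256: 3
  S243 vs S32: 4
  S256 vs S32: 6
The largest is 6, between S256 and S32.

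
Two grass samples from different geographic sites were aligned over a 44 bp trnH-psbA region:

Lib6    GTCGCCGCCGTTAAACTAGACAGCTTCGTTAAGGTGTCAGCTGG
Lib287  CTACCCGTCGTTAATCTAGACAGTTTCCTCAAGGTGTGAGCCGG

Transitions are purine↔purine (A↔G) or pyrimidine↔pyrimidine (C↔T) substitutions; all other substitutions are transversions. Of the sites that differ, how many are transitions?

4

Differing sites — 1:G/C (Tv); 3:C/A (Tv); 4:G/C (Tv); 8:C/T (Ti); 15:A/T (Tv); 24:C/T (Ti); 28:G/C (Tv); 30:T/C (Ti); 38:C/G (Tv); 42:T/C (Ti).
Of the 10 differences, 4 transitions and 6 transversions, so the answer is 4.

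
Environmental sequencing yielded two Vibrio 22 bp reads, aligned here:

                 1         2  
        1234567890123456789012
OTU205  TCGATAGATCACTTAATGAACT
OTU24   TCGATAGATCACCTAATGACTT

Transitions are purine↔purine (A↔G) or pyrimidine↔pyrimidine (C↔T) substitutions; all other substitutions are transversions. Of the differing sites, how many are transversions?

1

The sequences differ at positions 13 (T/C, transition), 20 (A/C, transversion), 21 (C/T, transition).
Of the 3 differences, 2 transitions and 1 transversion, so the answer is 1.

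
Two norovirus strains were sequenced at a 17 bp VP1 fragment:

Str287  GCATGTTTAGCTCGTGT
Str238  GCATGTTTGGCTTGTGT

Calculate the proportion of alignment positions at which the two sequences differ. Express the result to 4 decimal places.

0.1176

Differing sites — 9:A/G; 13:C/T.
There are 2 differences over 17 sites, so p = 2/17 = 0.1176.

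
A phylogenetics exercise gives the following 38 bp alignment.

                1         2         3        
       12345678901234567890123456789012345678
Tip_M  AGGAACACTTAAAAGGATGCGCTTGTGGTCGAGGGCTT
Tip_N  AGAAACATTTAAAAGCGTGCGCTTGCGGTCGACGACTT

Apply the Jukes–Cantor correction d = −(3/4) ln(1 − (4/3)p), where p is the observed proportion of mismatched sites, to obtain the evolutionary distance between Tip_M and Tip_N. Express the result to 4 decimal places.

Mismatches occur at site 3 (G↔A), site 8 (C↔T), site 16 (G↔C), site 17 (A↔G), site 26 (T↔C), site 33 (G↔C), site 35 (G↔A).
p = 7/38 = 0.184211.
d = −0.75 · ln(1 − (4/3)·0.184211) = −0.75 · ln(0.754385) = −0.75 · (-0.281852) = 0.2114.

0.2114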